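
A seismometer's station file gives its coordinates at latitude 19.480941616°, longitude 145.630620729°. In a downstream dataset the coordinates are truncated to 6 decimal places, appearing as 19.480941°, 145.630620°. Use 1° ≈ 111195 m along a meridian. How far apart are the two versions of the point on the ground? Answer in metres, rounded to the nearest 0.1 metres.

The latitude changed by +0.000000616° and the longitude by +0.000000729°.
North–south shift: 0.000000616 × 111195 = 0.0684961 m.
E–W at 19.4809°: 0.000000729° × 111195 × cos 19.4809° = 0.000000729 × 111195 × 0.9428 ≈ 0.0764206 m.
Combined displacement = (0.0684961² + 0.0764206²)^½ ≈ 0.102625 m.

0.1 metres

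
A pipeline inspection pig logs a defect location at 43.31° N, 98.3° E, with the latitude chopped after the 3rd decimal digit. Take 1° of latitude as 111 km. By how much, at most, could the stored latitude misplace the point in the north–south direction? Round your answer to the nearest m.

111 m

Truncating at 3 decimal places can drop up to a full unit in the last place, so the latitude may be off by as much as 0.001°.
So the N–S error is at most 0.001 × 111000 = 111 m.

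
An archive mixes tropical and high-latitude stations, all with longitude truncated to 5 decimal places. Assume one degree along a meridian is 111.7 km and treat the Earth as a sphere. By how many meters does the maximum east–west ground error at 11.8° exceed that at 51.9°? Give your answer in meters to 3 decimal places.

Truncating at 5 decimal places can drop up to a full unit in the last place, so the longitude may be off by as much as 1e-05°.
At 11.8°: 1e-05° × 111700 × cos 11.8° = 1e-05 × 111700 × 0.9789 ≈ 1.0934 m.
At 51.9°: 1e-05° × 111700 × cos 51.9° = 1e-05 × 111700 × 0.6170 ≈ 0.68923 m.
Difference: 1.0934 − 0.68923 = 0.40417 m.

0.404 meters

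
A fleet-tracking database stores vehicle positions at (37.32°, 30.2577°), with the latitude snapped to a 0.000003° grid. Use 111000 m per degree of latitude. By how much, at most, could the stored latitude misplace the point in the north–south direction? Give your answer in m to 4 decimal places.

0.1665 m

With a 0.000003° grid the true value lies within half a step, ±0.000003°/2 = ±1.5e-06°, of the stored one.
North–south distance: 1.5e-06° × 111000 m/° = 0.1665 m.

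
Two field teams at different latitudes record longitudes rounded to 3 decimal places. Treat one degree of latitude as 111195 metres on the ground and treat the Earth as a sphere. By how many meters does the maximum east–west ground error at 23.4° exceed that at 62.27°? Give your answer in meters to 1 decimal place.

Rounding to 3 decimal places leaves the longitude within ±0.0005° of the true value.
At 23.4°: 0.0005° × 111195 × cos 23.4° = 0.0005 × 111195 × 0.9178 ≈ 51.025 m.
At 62.27°: 0.0005° × 111195 × cos 62.27° = 0.0005 × 111195 × 0.4653 ≈ 25.87 m.
So the lower-latitude error exceeds the higher by 51.025 − 25.87 = 25.155 m.

25.2 meters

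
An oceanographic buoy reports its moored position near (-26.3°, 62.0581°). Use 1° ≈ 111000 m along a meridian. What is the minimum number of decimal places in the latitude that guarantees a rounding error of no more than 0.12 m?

One degree of latitude covers 111000 m.
N decimal places → at most half a unit in the last place, 0.5 × 10⁻ᴺ° = 111000/2 × 10⁻ᴺ m.
Need 0.5 × 111000 × 10⁻ᴺ ≤ 0.12 → 10⁻ᴺ ≤ 2.162e-06, so N ≥ 5.67.
At 5 places the error can reach 0.555 m, but 6 places keeps it to 0.0555 m.

6 decimal places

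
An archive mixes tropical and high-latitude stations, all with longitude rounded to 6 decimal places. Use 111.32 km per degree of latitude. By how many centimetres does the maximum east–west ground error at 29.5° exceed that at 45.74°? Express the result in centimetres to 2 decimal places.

0.96 centimetres

Rounding to 6 decimal places leaves the longitude within ±5e-07° of the true value.
At 29.5°: 5e-07° × 111320 × cos 29.5° = 5e-07 × 111320 × 0.8704 ≈ 0.048444 m.
Error at 45.74° = 5e-07° × 111320 × cos 45.74° ≈ 0.05566 × 0.6979 = 0.038846 m.
Difference: 0.048444 − 0.038846 = 0.009598 m.
That is 0.00959802 m = 0.9598 cm.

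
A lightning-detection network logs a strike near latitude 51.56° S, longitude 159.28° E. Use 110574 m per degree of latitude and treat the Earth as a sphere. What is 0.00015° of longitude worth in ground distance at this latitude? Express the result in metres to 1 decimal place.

10.3 metres

0.00015° of longitude at 51.56° is 0.00015 × 110574 × cos 51.56° ≈ 0.00015 × 68743.3 = 10.3115 m.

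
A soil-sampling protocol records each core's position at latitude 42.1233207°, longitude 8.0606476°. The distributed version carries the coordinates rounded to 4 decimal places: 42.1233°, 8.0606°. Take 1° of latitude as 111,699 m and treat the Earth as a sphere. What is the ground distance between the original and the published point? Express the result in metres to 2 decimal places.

The latitude changed by +0.0000207° and the longitude by +0.0000476°.
North–south shift: 0.0000207 × 111699 = 2.31217 m.
E–W at 42.1233°: 0.0000476° × 111699 × cos 42.1233° = 0.0000476 × 111699 × 0.7417 ≈ 3.94354 m.
Hypotenuse of the two orthogonal shifts: √(2.31217² + 3.94354²) = 4.57139 m.

4.57 metres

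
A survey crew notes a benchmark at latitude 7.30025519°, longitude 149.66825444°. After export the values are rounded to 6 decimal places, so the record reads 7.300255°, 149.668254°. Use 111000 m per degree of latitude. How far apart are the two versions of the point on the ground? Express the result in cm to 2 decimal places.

Δlat = 7.30025519 − 7.300255 = +0.00000019°; Δlon = 149.66825444 − 149.668254 = +0.00000044°.
North–south shift: 0.00000019 × 111000 = 0.02109 m.
E–W at 7.30025°: 0.00000044° × 111000 × cos 7.30025° = 0.00000044 × 111000 × 0.9919 ≈ 0.0484441 m.
Distance: √(0.02109² + 0.0484441²) ≈ 0.0528358 m.
That is 0.0528358 m = 5.2836 cm.

5.28 cm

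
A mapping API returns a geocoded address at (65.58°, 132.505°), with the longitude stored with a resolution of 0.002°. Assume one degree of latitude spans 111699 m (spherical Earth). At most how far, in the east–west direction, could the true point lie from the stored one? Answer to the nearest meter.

With a 0.002° grid the true value lies within half a step, ±0.002°/2 = ±0.001°, of the stored one.
One degree of longitude at 65.58° is 111699 × cos 65.58° ≈ 111699 × 0.4134 = 46178.9 m.
Maximum E–W displacement: 0.001 × 46178.9 = 46.1789 m.

46 meters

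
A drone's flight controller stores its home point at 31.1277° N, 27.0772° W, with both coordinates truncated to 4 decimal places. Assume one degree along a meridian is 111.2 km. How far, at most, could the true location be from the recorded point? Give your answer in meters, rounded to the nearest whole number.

Truncating at 4 decimal places can drop up to a full unit in the last place, so each coordinate may be off by as much as 0.0001°.
N–S: 0.0001° × 111200 m/° = 11.12 m.
East–west component at 31.1277°: 0.0001° × 111200 × cos 31.1277° ≈ 0.0001 × 95189.1 ≈ 9.51891 m.
The two errors are perpendicular, so the maximum displacement is √(11.12² + 9.51891²) ≈ 14.6378 m.

15 meters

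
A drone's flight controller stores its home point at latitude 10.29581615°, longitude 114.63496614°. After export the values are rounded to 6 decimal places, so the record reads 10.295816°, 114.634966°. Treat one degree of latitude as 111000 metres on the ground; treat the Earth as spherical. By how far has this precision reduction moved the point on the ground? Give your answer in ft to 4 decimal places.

Δlat = 10.29581615 − 10.295816 = +0.00000015°; Δlon = 114.63496614 − 114.634966 = +0.00000014°.
North–south shift: 0.00000015 × 111000 = 0.01665 m.
E–W at 10.2958°: 0.00000014° × 111000 × cos 10.2958° = 0.00000014 × 111000 × 0.9839 ≈ 0.0152898 m.
Hypotenuse of the two orthogonal shifts: √(0.01665² + 0.0152898²) = 0.0226053 m.
Converting: 0.0226053 m × 3.2808 ft/m ≈ 0.074164 ft.

0.0742 ft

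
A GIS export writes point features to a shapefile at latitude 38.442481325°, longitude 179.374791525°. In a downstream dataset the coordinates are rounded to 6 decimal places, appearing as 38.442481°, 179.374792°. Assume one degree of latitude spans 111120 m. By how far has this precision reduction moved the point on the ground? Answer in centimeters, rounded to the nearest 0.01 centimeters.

5.49 centimeters

The latitude changed by +0.000000325° and the longitude by -0.000000475°.
N–S: 0.000000325° × 111120 m/° = 0.036114 m.
East–west at this latitude: -0.000000475° × 111120 × cos 38.4425° ≈ -0.000000475 × 87032.8 = -0.0413406 m.
Hypotenuse of the two orthogonal shifts: √(0.036114² + 0.0413406²) = 0.0548932 m.
That is 0.0548932 m = 5.4893 cm.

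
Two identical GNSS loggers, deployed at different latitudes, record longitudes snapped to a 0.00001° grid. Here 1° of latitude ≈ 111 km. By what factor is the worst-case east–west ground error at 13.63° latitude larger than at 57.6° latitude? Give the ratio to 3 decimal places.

1.814

With a 0.00001° grid the true value lies within half a step, ±0.00001°/2 = ±5e-06°, of the stored one.
At 13.63°: 5e-06° × 111000 × cos 13.63° = 5e-06 × 111000 × 0.9718 ≈ 0.53937 m.
Error at 57.6° = 5e-06° × 111000 × cos 57.6° ≈ 0.555 × 0.5358 = 0.29738 m.
The ratio reduces to cos 13.63° / cos 57.6° = 0.9718/0.5358 ≈ 1.8137.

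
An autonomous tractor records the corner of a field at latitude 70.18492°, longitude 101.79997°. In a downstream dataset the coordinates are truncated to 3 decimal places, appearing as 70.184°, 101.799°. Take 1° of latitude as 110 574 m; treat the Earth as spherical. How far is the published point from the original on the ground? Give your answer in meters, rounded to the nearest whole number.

The latitude changed by +0.00092° and the longitude by +0.00097°.
North–south shift: 0.00092 × 110574 = 101.728 m.
E–W at 70.184°: 0.00097° × 110574 × cos 70.184° = 0.00097 × 110574 × 0.3390 ≈ 36.3601 m.
Hypotenuse of the two orthogonal shifts: √(101.728² + 36.3601²) = 108.031 m.

108 meters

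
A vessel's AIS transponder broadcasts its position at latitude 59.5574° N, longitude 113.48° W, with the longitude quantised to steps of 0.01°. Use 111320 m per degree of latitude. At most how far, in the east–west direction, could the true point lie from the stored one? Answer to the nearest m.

282 m

With a 0.01° grid the true value lies within half a step, ±0.01°/2 = ±0.005°, of the stored one.
One degree of longitude at 59.5574° is 111320 × cos 59.5574° ≈ 111320 × 0.5067 = 56403.1 m.
Maximum E–W displacement: 0.005 × 56403.1 = 282.015 m.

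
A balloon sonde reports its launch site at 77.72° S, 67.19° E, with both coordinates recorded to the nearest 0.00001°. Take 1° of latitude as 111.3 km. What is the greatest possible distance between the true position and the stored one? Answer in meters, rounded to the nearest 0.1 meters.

Rounding to 5 decimal places leaves each coordinate within ±5e-06° of the true value.
Latitude error → 5e-06 × 111300 = 0.5565 m along the meridian.
East–west component at 77.72°: 5e-06° × 111300 × cos 77.72° ≈ 5e-06 × 23672.3 ≈ 0.118362 m.
Combining orthogonally: (0.5565² + 0.118362²)^½ ≈ 0.568948 m.

0.6 meters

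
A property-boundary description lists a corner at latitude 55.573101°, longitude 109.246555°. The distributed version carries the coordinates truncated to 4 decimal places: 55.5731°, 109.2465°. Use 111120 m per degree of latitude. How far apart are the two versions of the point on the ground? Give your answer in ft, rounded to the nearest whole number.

11 ft

The latitude changed by +0.000001° and the longitude by +0.000055°.
North–south shift: 0.000001 × 111120 = 0.11112 m.
E–W at 55.5731°: 0.000055° × 111120 × cos 55.5731° = 0.000055 × 111120 × 0.5654 ≈ 3.45522 m.
Hypotenuse of the two orthogonal shifts: √(0.11112² + 3.45522²) = 3.45701 m.
Converting: 3.45701 m × 3.2808 ft/m ≈ 11.342 ft.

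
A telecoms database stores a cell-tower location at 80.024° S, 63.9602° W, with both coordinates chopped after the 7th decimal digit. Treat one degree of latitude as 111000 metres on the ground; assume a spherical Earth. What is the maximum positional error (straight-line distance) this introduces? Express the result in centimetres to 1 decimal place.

Truncating at 7 decimal places can drop up to a full unit in the last place, so each coordinate may be off by as much as 1e-07°.
N–S: 1e-07° × 111000 m/° = 0.0111 m.
E–W at 80.024°: 1e-07° × 111000 × cos 80.024° = 1e-07 × 111000 × 0.1732 ≈ 0.00192292 m.
Worst case both components are at the extreme and orthogonal: √(0.0111² + 0.00192292²) ≈ 0.0112653 m.
That is 0.0112653 m = 1.1265 cm.

1.1 centimetres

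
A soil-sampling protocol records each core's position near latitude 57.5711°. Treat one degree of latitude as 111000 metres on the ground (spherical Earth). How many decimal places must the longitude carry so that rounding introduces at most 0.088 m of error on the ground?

At 57.5711° one degree of longitude covers 111000 × cos 57.5711° ≈ 111000 × 0.5363 ≈ 59524 m.
Rounding to N decimal places gives at most 0.5 × 10⁻ᴺ degrees of error, i.e. 0.5 × 10⁻ᴺ × 59524 m.
Need 0.5 × 59524 × 10⁻ᴺ ≤ 0.088 → 10⁻ᴺ ≤ 2.957e-06, so N ≥ 5.53.
So 6 decimal places suffice (0.0298 m); 5 would allow up to 0.298 m.

6 decimal places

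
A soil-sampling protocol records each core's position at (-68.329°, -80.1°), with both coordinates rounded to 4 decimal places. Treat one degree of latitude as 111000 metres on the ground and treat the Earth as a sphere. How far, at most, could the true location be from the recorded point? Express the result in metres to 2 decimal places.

5.92 metres

Rounding to 4 decimal places leaves each coordinate within ±5e-05° of the true value.
North–south component: 5e-05° × 111000 = 5.55 m.
E–W at 68.329°: 5e-05° × 111000 × cos 68.329° = 5e-05 × 111000 × 0.3693 ≈ 2.04948 m.
The two errors are perpendicular, so the maximum displacement is √(5.55² + 2.04948²) ≈ 5.91632 m.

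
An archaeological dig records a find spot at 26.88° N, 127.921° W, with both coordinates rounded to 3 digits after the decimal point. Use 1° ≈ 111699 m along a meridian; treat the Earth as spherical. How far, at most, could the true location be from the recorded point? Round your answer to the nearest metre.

Rounding to 3 decimal places leaves each coordinate within ±0.0005° of the true value.
North–south component: 0.0005° × 111699 = 55.8495 m.
Longitude error → 0.0005 × 111699 × cos 26.88° = 0.0005 × 111699 × 0.8920 ≈ 49.8153 m.
The two errors are perpendicular, so the maximum displacement is √(55.8495² + 49.8153²) ≈ 74.838 m.

75 metres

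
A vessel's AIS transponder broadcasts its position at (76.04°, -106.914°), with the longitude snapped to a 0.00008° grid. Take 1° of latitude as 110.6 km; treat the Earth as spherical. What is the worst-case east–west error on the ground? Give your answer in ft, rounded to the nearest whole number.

With a 0.00008° grid the true value lies within half a step, ±0.00008°/2 = ±4e-05°, of the stored one.
At latitude 76.04° a degree of longitude spans 110600 m × cos 76.04° = 110600 × 0.2412 ≈ 26681.6 m.
So at most 4e-05° × 26681.6 ≈ 1.06727 m east–west.
Converting: 1.06727 m × 3.2808 ft/m ≈ 3.5015 ft.

4 ft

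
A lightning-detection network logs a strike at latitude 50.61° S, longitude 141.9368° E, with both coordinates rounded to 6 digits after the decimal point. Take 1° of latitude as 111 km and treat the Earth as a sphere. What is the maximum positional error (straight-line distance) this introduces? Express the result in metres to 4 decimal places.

Rounding to 6 decimal places leaves each coordinate within ±5e-07° of the true value.
Latitude error → 5e-07 × 111000 = 0.0555 m along the meridian.
East–west component at 50.61°: 5e-07° × 111000 × cos 50.61° ≈ 5e-07 × 70440.1 ≈ 0.0352201 m.
Worst case both components are at the extreme and orthogonal: √(0.0555² + 0.0352201²) ≈ 0.0657321 m.

0.0657 metres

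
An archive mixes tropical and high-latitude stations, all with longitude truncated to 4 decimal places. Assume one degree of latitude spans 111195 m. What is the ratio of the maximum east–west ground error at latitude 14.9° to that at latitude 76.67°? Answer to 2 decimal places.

4.19

Truncating at 4 decimal places can drop up to a full unit in the last place, so the longitude may be off by as much as 0.0001°.
At 14.9°: 0.0001° × 111195 × cos 14.9° = 0.0001 × 111195 × 0.9664 ≈ 10.746 m.
Error at 76.67° = 0.0001° × 111195 × cos 76.67° ≈ 11.12 × 0.2306 = 2.5637 m.
Ratio: 10.746 / 2.5637 = cos 14.9° / cos 76.67° ≈ 4.1914.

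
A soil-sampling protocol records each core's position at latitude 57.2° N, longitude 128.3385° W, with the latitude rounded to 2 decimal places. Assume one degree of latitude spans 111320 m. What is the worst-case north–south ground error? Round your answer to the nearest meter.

Rounding to 2 decimal places leaves the latitude within ±0.005° of the true value.
So the N–S error is at most 0.005 × 111320 = 556.6 m.

557 meters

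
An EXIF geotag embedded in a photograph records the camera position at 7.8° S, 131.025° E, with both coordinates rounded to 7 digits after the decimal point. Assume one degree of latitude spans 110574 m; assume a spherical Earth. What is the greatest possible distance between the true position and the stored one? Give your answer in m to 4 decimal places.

Rounding to 7 decimal places leaves each coordinate within ±5e-08° of the true value.
North–south component: 5e-08° × 110574 = 0.0055287 m.
E–W at 7.8°: 5e-08° × 110574 × cos 7.8° = 5e-08 × 110574 × 0.9907 ≈ 0.00547755 m.
Worst case both components are at the extreme and orthogonal: √(0.0055287² + 0.00547755²) ≈ 0.00778268 m.

0.0078 m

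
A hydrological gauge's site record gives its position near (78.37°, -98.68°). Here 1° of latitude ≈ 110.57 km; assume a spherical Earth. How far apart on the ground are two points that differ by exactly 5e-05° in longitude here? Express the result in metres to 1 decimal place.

At 78.37° a degree of longitude is 110570 × cos 78.37° ≈ 22289.9 m, so 5e-05° corresponds to 1.11449 m.

1.1 metres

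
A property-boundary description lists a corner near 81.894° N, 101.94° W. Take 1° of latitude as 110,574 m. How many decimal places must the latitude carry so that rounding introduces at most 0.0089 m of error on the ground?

7 decimal places

One degree of latitude covers 110574 m.
With N decimal places the half-ulp bound is 0.5·10⁻ᴺ°, or 0.5·10⁻ᴺ × 110574 m on the ground.
Setting 55287 × 10⁻ᴺ ≤ 0.0089 gives 10ᴺ ≥ 6.212e+06, i.e. N ≥ 6.79.
At 6 places the error can reach 0.0553 m, but 7 places keeps it to 0.00553 m.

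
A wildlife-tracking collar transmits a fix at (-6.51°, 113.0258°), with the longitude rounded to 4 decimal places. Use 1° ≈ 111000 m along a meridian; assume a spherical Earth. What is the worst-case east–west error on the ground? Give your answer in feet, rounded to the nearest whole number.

Rounding to 4 decimal places leaves the longitude within ±5e-05° of the true value.
One degree of longitude at 6.51° is 111000 × cos 6.51° ≈ 111000 × 0.9936 = 110284 m.
Maximum E–W displacement: 5e-05 × 110284 = 5.51421 m.
Converting: 5.51421 m × 3.2808 ft/m ≈ 18.091 ft.

18 feet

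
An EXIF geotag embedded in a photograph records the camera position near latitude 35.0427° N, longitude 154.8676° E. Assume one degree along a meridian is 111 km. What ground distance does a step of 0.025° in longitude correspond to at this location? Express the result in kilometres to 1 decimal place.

One degree of longitude here spans 111000 × cos 35.0427° = 111000 × 0.8187 ≈ 90878.4 m; 0.025° of that is 2271.96 m.
That is 2271.96 m = 2.272 km.

2.3 kilometres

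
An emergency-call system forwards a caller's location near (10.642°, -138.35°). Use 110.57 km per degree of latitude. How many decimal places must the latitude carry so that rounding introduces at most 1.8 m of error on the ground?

One degree of latitude covers 110570 m.
Rounding to N decimal places gives at most 0.5 × 10⁻ᴺ degrees of error, i.e. 0.5 × 10⁻ᴺ × 110570 m.
Setting 55285 × 10⁻ᴺ ≤ 1.8 gives 10ᴺ ≥ 3.071e+04, i.e. N ≥ 4.49.
N = 4 would give 5.53 m (too coarse); N = 5 gives 0.553 m ≤ 1.8 m.

5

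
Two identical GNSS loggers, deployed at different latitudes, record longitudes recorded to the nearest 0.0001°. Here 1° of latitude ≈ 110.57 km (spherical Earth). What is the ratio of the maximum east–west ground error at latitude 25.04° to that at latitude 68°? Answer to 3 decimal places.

2.419

Rounding to 4 decimal places leaves the longitude within ±5e-05° of the true value.
At 25.04°: 5e-05° × 110570 × cos 25.04° = 5e-05 × 110570 × 0.9060 ≈ 5.0089 m.
Error at 68° = 5e-05° × 110570 × cos 68° ≈ 5.5285 × 0.3746 = 2.071 m.
The ratio reduces to cos 25.04° / cos 68° = 0.9060/0.3746 ≈ 2.4186.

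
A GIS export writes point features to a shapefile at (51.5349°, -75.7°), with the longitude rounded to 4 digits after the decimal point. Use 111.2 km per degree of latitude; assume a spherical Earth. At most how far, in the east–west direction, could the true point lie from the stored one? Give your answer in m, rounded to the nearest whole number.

Rounding to 4 decimal places leaves the longitude within ±5e-05° of the true value.
At latitude 51.5349° a degree of longitude spans 111200 m × cos 51.5349° = 111200 × 0.6220 ≈ 69170.6 m.
Maximum E–W displacement: 5e-05 × 69170.6 = 3.45853 m.

3 m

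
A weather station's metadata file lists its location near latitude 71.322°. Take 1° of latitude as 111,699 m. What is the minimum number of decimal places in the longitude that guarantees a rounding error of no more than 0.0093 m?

7 decimal places

At 71.322° one degree of longitude covers 111699 × cos 71.322° ≈ 111699 × 0.3202 ≈ 35771.5 m.
With N decimal places the half-ulp bound is 0.5·10⁻ᴺ°, or 0.5·10⁻ᴺ × 35771.5 m on the ground.
Need 0.5 × 35771.5 × 10⁻ᴺ ≤ 0.0093 → 10⁻ᴺ ≤ 5.200e-07, so N ≥ 6.28.
So 7 decimal places suffice (0.00179 m); 6 would allow up to 0.0179 m.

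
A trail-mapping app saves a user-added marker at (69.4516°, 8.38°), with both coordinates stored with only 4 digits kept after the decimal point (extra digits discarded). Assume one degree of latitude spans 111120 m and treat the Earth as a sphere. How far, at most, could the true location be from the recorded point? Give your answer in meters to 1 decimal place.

Truncating at 4 decimal places can drop up to a full unit in the last place, so each coordinate may be off by as much as 0.0001°.
North–south component: 0.0001° × 111120 = 11.112 m.
E–W at 69.4516°: 0.0001° × 111120 × cos 69.4516° = 0.0001 × 111120 × 0.3510 ≈ 3.9003 m.
Worst case both components are at the extreme and orthogonal: √(11.112² + 3.9003²) ≈ 11.7766 m.

11.8 meters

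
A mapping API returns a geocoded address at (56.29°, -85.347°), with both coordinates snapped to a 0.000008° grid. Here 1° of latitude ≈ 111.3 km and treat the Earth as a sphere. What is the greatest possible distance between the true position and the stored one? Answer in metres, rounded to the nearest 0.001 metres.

With a 0.000008° grid the true value lies within half a step, ±0.000008°/2 = ±4e-06°, of the stored one.
Latitude error → 4e-06 × 111300 = 0.4452 m along the meridian.
Longitude error → 4e-06 × 111300 × cos 56.29° = 4e-06 × 111300 × 0.5550 ≈ 0.247081 m.
The two errors are perpendicular, so the maximum displacement is √(0.4452² + 0.247081²) ≈ 0.509168 m.

0.509 metres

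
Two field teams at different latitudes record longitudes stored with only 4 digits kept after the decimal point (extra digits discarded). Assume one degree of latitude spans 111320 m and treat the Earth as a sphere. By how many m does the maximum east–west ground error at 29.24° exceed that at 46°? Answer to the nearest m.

Truncating at 4 decimal places can drop up to a full unit in the last place, so the longitude may be off by as much as 0.0001°.
At 29.24°: 0.0001° × 111320 × cos 29.24° = 0.0001 × 111320 × 0.8726 ≈ 9.7136 m.
At 46°: 0.0001° × 111320 × cos 46° = 0.0001 × 111320 × 0.6947 ≈ 7.7329 m.
Difference: 9.7136 − 7.7329 = 1.9806 m.

2 m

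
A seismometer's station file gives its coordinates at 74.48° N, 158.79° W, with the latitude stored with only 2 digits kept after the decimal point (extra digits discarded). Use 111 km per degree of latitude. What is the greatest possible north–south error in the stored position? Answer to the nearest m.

1110 m

Truncating at 2 decimal places can drop up to a full unit in the last place, so the latitude may be off by as much as 0.01°.
So the N–S error is at most 0.01 × 111000 = 1110 m.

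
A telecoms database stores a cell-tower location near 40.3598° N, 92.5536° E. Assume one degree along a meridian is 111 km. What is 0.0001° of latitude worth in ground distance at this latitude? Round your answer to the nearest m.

Along a meridian 0.0001° is 0.0001 × 111000 = 11.1 m.

11 m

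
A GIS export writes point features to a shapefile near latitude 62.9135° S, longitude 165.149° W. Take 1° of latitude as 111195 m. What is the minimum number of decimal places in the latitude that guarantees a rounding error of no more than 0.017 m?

7 decimal places

One degree of latitude covers 111195 m.
N decimal places → at most half a unit in the last place, 0.5 × 10⁻ᴺ° = 111195/2 × 10⁻ᴺ m.
Setting 55597.5 × 10⁻ᴺ ≤ 0.017 gives 10ᴺ ≥ 3.27e+06, i.e. N ≥ 6.51.
At 6 places the error can reach 0.0556 m, but 7 places keeps it to 0.00556 m.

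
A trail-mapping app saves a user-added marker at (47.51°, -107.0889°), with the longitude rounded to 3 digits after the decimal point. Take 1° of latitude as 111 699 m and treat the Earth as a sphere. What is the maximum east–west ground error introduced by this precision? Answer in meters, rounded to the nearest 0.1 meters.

Rounding to 3 decimal places leaves the longitude within ±0.0005° of the true value.
Parallels shrink by cos φ, so at 47.51° a degree of longitude is 111699 × 0.6755 ≈ 75448.4 m.
So at most 0.0005° × 75448.4 ≈ 37.7242 m east–west.

37.7 meters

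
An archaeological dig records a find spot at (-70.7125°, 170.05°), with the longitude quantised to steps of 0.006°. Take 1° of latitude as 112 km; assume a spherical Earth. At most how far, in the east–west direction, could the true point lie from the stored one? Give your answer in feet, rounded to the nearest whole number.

With a 0.006° grid the true value lies within half a step, ±0.006°/2 = ±0.003°, of the stored one.
At latitude 70.7125° a degree of longitude spans 112000 m × cos 70.7125° = 112000 × 0.3303 ≈ 36994.5 m.
So at most 0.003° × 36994.5 ≈ 110.984 m east–west.
In feet: 110.984 m ÷ 0.3048 ≈ 364.12 ft.

364 feet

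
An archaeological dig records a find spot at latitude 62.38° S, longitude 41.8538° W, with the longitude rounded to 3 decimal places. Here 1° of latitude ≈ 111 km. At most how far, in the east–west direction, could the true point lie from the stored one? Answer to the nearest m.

Rounding to 3 decimal places leaves the longitude within ±0.0005° of the true value.
At latitude 62.38° a degree of longitude spans 111000 m × cos 62.38° = 111000 × 0.4636 ≈ 51460.2 m.
East–west error: 0.0005° × 51460.2 m/° ≈ 25.7301 m.

26 m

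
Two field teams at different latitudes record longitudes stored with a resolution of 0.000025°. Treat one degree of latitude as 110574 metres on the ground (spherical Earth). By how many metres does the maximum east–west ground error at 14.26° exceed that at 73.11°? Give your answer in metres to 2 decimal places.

With a 0.000025° grid the true value lies within half a step, ±0.000025°/2 = ±1.25e-05°, of the stored one.
At 14.26°: 1.25e-05° × 110574 × cos 14.26° = 1.25e-05 × 110574 × 0.9692 ≈ 1.3396 m.
Error at 73.11° = 1.25e-05° × 110574 × cos 73.11° ≈ 1.3822 × 0.2905 = 0.40157 m.
Difference: 1.3396 − 0.40157 = 0.93802 m.

0.94 metres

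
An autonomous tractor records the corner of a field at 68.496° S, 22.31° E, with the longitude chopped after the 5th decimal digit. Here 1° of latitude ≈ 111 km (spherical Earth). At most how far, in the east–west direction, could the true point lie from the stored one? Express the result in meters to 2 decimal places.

Truncating at 5 decimal places can drop up to a full unit in the last place, so the longitude may be off by as much as 1e-05°.
Parallels shrink by cos φ, so at 68.496° a degree of longitude is 111000 × 0.3666 ≈ 40688.8 m.
So at most 1e-05° × 40688.8 ≈ 0.406888 m east–west.

0.41 meters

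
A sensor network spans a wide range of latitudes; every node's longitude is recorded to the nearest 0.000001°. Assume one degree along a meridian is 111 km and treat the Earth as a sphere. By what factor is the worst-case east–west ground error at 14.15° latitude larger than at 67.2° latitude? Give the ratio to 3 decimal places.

2.502

Rounding to 6 decimal places leaves the longitude within ±5e-07° of the true value.
At 14.15°: 5e-07° × 111000 × cos 14.15° = 5e-07 × 111000 × 0.9697 ≈ 0.053816 m.
Error at 67.2° = 5e-07° × 111000 × cos 67.2° ≈ 0.0555 × 0.3875 = 0.021507 m.
The ratio reduces to cos 14.15° / cos 67.2° = 0.9697/0.3875 ≈ 2.5022.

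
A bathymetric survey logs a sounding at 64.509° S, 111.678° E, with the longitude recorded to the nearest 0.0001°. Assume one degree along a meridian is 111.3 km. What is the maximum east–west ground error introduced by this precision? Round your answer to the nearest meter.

2 meters

Rounding to 4 decimal places leaves the longitude within ±5e-05° of the true value.
One degree of longitude at 64.509° is 111300 × cos 64.509° ≈ 111300 × 0.4304 = 47900.1 m.
East–west error: 5e-05° × 47900.1 m/° ≈ 2.39501 m.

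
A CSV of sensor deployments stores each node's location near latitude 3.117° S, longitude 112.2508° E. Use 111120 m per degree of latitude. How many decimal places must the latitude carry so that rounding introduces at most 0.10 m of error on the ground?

One degree of latitude covers 111120 m.
With N decimal places the half-ulp bound is 0.5·10⁻ᴺ°, or 0.5·10⁻ᴺ × 111120 m on the ground.
Need 0.5 × 111120 × 10⁻ᴺ ≤ 0.10 → 10⁻ᴺ ≤ 1.800e-06, so N ≥ 5.74.
So 6 decimal places suffice (0.0556 m); 5 would allow up to 0.556 m.

6 decimal places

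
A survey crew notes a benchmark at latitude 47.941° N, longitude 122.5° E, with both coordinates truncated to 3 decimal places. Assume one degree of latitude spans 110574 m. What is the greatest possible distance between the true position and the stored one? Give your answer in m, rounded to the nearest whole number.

Truncating at 3 decimal places can drop up to a full unit in the last place, so each coordinate may be off by as much as 0.001°.
N–S: 0.001° × 110574 m/° = 110.574 m.
East–west component at 47.941°: 0.001° × 110574 × cos 47.941° ≈ 0.001 × 74073 ≈ 74.073 m.
Combining orthogonally: (110.574² + 74.073²)^½ ≈ 133.092 m.

133 m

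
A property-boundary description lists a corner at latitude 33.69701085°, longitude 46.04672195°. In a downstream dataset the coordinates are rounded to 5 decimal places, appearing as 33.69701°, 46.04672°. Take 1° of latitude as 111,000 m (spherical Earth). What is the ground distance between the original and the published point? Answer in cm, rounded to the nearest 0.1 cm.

20.3 cm

Δlat = 33.69701085 − 33.69701 = +0.00000085°; Δlon = 46.04672195 − 46.04672 = +0.00000195°.
North–south shift: 0.00000085 × 111000 = 0.09435 m.
E–W at 33.697°: 0.00000195° × 111000 × cos 33.697° = 0.00000195 × 111000 × 0.8320 ≈ 0.180083 m.
Distance: √(0.09435² + 0.180083²) ≈ 0.203302 m.
That is 0.203302 m = 20.33 cm.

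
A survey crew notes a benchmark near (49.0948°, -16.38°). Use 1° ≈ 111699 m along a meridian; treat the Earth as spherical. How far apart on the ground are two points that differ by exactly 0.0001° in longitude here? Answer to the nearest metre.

At 49.0948° a degree of longitude is 111699 × cos 49.0948° ≈ 73141.6 m, so 0.0001° corresponds to 7.31416 m.

7 metres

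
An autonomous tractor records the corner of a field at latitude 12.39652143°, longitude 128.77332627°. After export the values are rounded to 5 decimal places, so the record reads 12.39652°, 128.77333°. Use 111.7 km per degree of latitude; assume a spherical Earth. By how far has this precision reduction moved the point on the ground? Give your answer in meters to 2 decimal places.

The latitude changed by +0.00000143° and the longitude by -0.00000373°.
N–S: 0.00000143° × 111700 m/° = 0.159731 m.
East–west at this latitude: -0.00000373° × 111700 × cos 12.3965° ≈ -0.00000373 × 109096 = -0.406927 m.
Distance: √(0.159731² + 0.406927²) ≈ 0.437154 m.

0.44 meters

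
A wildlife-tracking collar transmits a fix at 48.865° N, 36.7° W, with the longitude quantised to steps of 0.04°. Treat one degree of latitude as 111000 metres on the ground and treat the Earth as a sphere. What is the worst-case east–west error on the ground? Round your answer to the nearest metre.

With a 0.04° grid the true value lies within half a step, ±0.04°/2 = ±0.02°, of the stored one.
One degree of longitude at 48.865° is 111000 × cos 48.865° ≈ 111000 × 0.6578 = 73019.7 m.
Maximum E–W displacement: 0.02 × 73019.7 = 1460.39 m.

1460 metres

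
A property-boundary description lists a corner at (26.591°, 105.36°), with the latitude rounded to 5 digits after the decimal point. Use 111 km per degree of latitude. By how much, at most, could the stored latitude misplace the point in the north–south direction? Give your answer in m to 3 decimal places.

Rounding to 5 decimal places leaves the latitude within ±5e-06° of the true value.
Along the meridian that is 5e-06° × 111000 m/° = 0.555 m.

0.555 m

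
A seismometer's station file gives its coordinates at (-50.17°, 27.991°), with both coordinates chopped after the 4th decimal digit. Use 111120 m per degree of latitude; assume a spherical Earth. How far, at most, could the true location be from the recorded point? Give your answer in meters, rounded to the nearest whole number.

13 meters

Truncating at 4 decimal places can drop up to a full unit in the last place, so each coordinate may be off by as much as 0.0001°.
North–south component: 0.0001° × 111120 = 11.112 m.
E–W at 50.17°: 0.0001° × 111120 × cos 50.17° = 0.0001 × 111120 × 0.6405 ≈ 7.11737 m.
Combining orthogonally: (11.112² + 7.11737²)^½ ≈ 13.196 m.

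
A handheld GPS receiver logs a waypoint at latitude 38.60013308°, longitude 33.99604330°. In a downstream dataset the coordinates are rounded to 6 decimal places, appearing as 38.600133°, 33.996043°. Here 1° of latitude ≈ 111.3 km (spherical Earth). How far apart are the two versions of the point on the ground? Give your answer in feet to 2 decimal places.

The latitude changed by +0.00000008° and the longitude by +0.00000030°.
North–south shift: 0.00000008 × 111300 = 0.008904 m.
East–west at this latitude: 0.00000030° × 111300 × cos 38.6001° ≈ 0.00000030 × 86983.1 = 0.0260949 m.
Hypotenuse of the two orthogonal shifts: √(0.008904² + 0.0260949²) = 0.0275722 m.
Converting: 0.0275722 m × 3.2808 ft/m ≈ 0.09046 ft.

0.09 feet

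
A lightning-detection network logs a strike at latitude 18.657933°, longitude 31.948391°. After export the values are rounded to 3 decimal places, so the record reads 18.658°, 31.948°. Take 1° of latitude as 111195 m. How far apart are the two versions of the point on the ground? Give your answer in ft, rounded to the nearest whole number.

The latitude changed by -0.000067° and the longitude by +0.000391°.
N–S: -0.000067° × 111195 m/° = -7.45007 m.
E–W at 18.658°: 0.000391° × 111195 × cos 18.658° = 0.000391 × 111195 × 0.9474 ≈ 41.1923 m.
Hypotenuse of the two orthogonal shifts: √(7.45007² + 41.1923²) = 41.8606 m.
Converting: 41.8606 m × 3.2808 ft/m ≈ 137.34 ft.

137 ft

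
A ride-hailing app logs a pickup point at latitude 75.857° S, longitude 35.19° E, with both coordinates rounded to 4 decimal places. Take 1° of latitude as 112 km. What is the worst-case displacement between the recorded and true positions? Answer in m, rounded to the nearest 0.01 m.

Rounding to 4 decimal places leaves each coordinate within ±5e-05° of the true value.
North–south component: 5e-05° × 112000 = 5.6 m.
Longitude error → 5e-05 × 112000 × cos 75.857° = 5e-05 × 112000 × 0.2443 ≈ 1.36832 m.
Combining orthogonally: (5.6² + 1.36832²)^½ ≈ 5.76475 m.

5.76 m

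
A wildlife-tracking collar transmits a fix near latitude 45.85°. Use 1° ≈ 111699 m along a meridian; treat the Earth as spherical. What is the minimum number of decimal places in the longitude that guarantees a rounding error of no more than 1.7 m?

5

At 45.85° one degree of longitude covers 111699 × cos 45.85° ≈ 111699 × 0.6965 ≈ 77802.7 m.
With N decimal places the half-ulp bound is 0.5·10⁻ᴺ°, or 0.5·10⁻ᴺ × 77802.7 m on the ground.
Setting 38901.4 × 10⁻ᴺ ≤ 1.7 gives 10ᴺ ≥ 2.288e+04, i.e. N ≥ 4.36.
At 4 places the error can reach 3.89 m, but 5 places keeps it to 0.389 m.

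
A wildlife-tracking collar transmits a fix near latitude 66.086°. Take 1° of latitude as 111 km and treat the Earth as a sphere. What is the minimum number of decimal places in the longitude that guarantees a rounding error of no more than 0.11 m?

6 decimal places

At 66.086° one degree of longitude covers 111000 × cos 66.086° ≈ 111000 × 0.4054 ≈ 44995.5 m.
N decimal places → at most half a unit in the last place, 0.5 × 10⁻ᴺ° = 44995.5/2 × 10⁻ᴺ m.
Need 0.5 × 44995.5 × 10⁻ᴺ ≤ 0.11 → 10⁻ᴺ ≤ 4.889e-06, so N ≥ 5.31.
So 6 decimal places suffice (0.0225 m); 5 would allow up to 0.225 m.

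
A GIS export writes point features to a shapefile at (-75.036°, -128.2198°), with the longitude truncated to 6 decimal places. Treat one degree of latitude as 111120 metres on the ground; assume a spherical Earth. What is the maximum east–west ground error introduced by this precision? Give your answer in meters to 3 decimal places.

Truncating at 6 decimal places can drop up to a full unit in the last place, so the longitude may be off by as much as 1e-06°.
Parallels shrink by cos φ, so at 75.036° a degree of longitude is 111120 × 0.2582 ≈ 28692.5 m.
So at most 1e-06° × 28692.5 ≈ 0.0286925 m east–west.

0.029 meters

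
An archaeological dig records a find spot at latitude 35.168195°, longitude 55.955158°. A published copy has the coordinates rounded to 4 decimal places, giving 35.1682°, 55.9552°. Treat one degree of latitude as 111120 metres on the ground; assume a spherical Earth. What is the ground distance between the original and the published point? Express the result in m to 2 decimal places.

Δlat = 35.168195 − 35.1682 = -0.000005°; Δlon = 55.955158 − 55.9552 = -0.000042°.
N–S: -0.000005° × 111120 m/° = -0.5556 m.
East–west at this latitude: -0.000042° × 111120 × cos 35.1682° ≈ -0.000042 × 90836.7 = -3.81514 m.
Distance: √(0.5556² + 3.81514²) ≈ 3.85538 m.

3.86 m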